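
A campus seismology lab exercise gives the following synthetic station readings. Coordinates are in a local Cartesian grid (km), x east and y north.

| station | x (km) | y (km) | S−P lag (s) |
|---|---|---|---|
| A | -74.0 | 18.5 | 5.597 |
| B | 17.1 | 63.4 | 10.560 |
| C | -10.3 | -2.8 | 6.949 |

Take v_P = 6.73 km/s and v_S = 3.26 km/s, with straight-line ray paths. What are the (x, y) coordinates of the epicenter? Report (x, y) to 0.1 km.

Distance from S−P lag: d = Δt · v_P v_S / (v_P − v_S) = Δt · (6.73·3.26)/(6.73−3.26) ≈ 6.3227·Δt.
So d_A = 35.39, d_B = 66.77, d_C = 43.94 km.
Circle about each station: (x + 74.0)² + (y − 18.5)² = 35.39²; (x − 17.1)² + (y − 63.4)² = 66.77²; (x + 10.3)² + (y + 2.8)² = 43.94².
Subtracting the A equation from the B and C equations removes the quadratic terms:
182.2 x + 89.8 y = -4712.06
127.4 x − 42.6 y = -6382.59
Solving the 2×2 system: x ≈ -40.3, y ≈ 29.3 km.
Check against A (with the unrounded x, y): √((x + 74.0)²+(y − 18.5)²) = 35.39 ≈ 35.39 km. ✓

-40.3 km east, 29.3 km north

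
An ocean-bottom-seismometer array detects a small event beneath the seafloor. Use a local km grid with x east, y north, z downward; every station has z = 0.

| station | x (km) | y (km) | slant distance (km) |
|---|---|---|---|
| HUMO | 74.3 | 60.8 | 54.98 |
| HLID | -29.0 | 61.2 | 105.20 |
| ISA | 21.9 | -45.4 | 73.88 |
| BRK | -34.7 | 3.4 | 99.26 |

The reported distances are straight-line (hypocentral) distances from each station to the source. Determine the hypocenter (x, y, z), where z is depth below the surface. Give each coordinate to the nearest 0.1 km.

Each station gives a sphere (x−x_i)² + (y−y_i)² + z² = d_i² (stations at z=0).
Subtracting the HUMO sphere from HLID and ISA: z² cancels, leaving linear equations in x and y:
-206.6 x + 0.8 y = -12674.93
-104.8 x − 212.4 y = -9111.81
Solving: x ≈ 61.399, y ≈ 12.605 km (keep extra digits for the depth step; rounded: 61.4, 12.6).
Then from the HUMO sphere: z² = 54.98² − (x − 74.3)² − (y − 60.8)² with x = 61.399, y = 12.605, so z ≈ 23.100 ≈ 23.1 km.

x ≈ 61.4 km, y ≈ 12.6 km, depth ≈ 23.1 km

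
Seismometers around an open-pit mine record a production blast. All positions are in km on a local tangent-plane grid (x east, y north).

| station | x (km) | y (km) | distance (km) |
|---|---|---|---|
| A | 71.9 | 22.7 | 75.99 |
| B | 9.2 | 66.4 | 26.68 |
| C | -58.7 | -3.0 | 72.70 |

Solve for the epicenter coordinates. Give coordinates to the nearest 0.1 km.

Circle about each station: (x − 71.9)² + (y − 22.7)² = 75.99²; (x − 9.2)² + (y − 66.4)² = 26.68²; (x + 58.7)² + (y + 3.0)² = 72.70².
Subtracting pairs of circle equations eliminates x²+y² and gives linear equations (the radical axes):
-125.4 x + 87.4 y = 3871.36
-261.2 x − 51.4 y = -1741.02
Solving the 2×2 system: x ≈ -1.6, y ≈ 42.0 km.

(-1.6, 42.0)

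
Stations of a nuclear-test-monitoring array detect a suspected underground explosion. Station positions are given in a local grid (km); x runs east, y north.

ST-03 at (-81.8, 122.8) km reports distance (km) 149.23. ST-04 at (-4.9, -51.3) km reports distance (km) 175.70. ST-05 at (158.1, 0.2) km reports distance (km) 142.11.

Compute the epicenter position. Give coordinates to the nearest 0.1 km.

x ≈ 66.8 km, y ≈ 109.1 km

Circle about each station: (x + 81.8)² + (y − 122.8)² = 149.23²; (x + 4.9)² + (y + 51.3)² = 175.70²; (x − 158.1)² + (y − 0.2)² = 142.11².
Subtracting the ST-03 equation from the ST-04 and ST-05 equations removes the quadratic terms:
153.8 x − 348.2 y = -27716.28
479.8 x − 245.2 y = 5298.91
Solving the 2×2 system: x ≈ 66.8, y ≈ 109.1 km.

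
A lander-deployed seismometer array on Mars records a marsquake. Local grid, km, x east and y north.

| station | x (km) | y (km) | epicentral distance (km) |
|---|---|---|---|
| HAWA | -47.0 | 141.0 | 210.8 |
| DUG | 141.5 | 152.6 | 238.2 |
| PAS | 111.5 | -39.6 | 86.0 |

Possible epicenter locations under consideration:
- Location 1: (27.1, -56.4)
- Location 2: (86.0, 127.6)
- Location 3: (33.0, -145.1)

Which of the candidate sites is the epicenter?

For each candidate, compare |candidate − station| to the reported distance:
Location 1: residuals HAWA 0.0, DUG 0.1, PAS 0.1 → max 0.1 km
Location 2: residuals HAWA 77.1, DUG 177.3, PAS 83.1 → max 177.3 km
Location 3: residuals HAWA 86.3, DUG 78.7, PAS 45.5 → max 86.3 km
Only Location 1 has all residuals ≈ 0.

Location 1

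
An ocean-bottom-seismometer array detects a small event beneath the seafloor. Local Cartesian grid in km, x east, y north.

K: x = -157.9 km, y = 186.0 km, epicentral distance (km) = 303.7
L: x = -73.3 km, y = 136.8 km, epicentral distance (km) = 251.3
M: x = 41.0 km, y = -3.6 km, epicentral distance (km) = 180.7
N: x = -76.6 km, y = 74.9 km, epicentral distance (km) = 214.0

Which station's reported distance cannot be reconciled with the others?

Solve using three stations at a time. Using K, L, M (subtract circle equations pairwise → linear system) gives (x, y) ≈ (-103.3, -112.9).
Distances from that point to each station vs reported:
  K: calculated 303.9 vs reported 303.7 → residual 0.2 km
  L: calculated 251.5 vs reported 251.3 → residual 0.2 km
  M: calculated 181.0 vs reported 180.7 → residual 0.3 km
  N: calculated 189.7 vs reported 214.0 → residual 24.3 km
K, L, M are mutually consistent (residuals ≈ 0); N is off by 24.3 km.

N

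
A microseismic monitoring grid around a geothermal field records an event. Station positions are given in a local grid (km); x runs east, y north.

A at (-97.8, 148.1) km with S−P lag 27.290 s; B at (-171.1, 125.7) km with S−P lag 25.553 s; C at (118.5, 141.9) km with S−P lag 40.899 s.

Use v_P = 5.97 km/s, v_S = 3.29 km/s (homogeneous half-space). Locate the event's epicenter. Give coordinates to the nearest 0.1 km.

Distance from S−P lag: d = Δt · v_P v_S / (v_P − v_S) = Δt · (5.97·3.29)/(5.97−3.29) ≈ 7.3288·Δt.
So d_A = 200.00, d_B = 187.27, d_C = 299.74 km.
Circle about each station: (x + 97.8)² + (y − 148.1)² = 200.00²; (x + 171.1)² + (y − 125.7)² = 187.27²; (x − 118.5)² + (y − 141.9)² = 299.74².
Subtracting the A equation from the B and C equations removes the quadratic terms:
-146.6 x − 44.8 y = 18507.20
432.6 x − 12.4 y = -47164.66
Solving the 2×2 system: x ≈ -110.5, y ≈ -51.5 km.
Check against A (with the unrounded x, y): √((x + 97.8)²+(y − 148.1)²) = 200.01 ≈ 200.00 km. ✓

x ≈ -110.5 km, y ≈ -51.5 km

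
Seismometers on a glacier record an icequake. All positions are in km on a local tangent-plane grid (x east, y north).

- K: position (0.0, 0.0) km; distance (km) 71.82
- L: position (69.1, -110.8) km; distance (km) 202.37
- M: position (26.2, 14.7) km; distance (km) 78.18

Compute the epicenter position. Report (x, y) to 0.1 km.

Circle about each station: x² + y² = 71.82²; (x − 69.1)² + (y + 110.8)² = 202.37²; (x − 26.2)² + (y − 14.7)² = 78.18².
Subtracting the K equation from the L and M equations removes the quadratic terms:
138.2 x − 221.6 y = -18744.05
52.4 x + 29.4 y = -51.47
Solving the 2×2 system: x ≈ -35.9, y ≈ 62.2 km.

x ≈ -35.9 km, y ≈ 62.2 km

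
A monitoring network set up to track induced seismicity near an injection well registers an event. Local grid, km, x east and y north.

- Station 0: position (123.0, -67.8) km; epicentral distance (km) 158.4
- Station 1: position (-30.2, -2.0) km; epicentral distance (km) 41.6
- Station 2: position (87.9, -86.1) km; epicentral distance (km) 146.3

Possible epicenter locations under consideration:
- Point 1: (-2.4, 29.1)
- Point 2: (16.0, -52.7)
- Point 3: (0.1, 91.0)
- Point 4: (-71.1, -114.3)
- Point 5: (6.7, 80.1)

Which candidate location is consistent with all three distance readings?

For each candidate, compare |candidate − station| to the reported distance:
Point 1: residuals Station 0 0.1, Station 1 0.1, Station 2 0.1 → max 0.1 km
Point 2: residuals Station 0 50.3, Station 1 27.0, Station 2 67.0 → max 67.0 km
Point 3: residuals Station 0 42.4, Station 1 56.2, Station 2 51.4 → max 56.2 km
Point 4: residuals Station 0 41.2, Station 1 77.9, Station 2 15.2 → max 77.9 km
Point 5: residuals Station 0 29.7, Station 1 48.4, Station 2 38.7 → max 48.4 km
Only Point 1 has all residuals ≈ 0.

Point 1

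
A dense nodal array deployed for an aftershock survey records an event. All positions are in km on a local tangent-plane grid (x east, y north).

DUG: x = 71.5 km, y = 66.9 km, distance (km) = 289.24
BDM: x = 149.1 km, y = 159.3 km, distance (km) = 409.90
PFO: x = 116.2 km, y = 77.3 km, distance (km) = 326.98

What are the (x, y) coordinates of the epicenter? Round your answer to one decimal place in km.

Circle about each station: (x − 71.5)² + (y − 66.9)² = 289.24²; (x − 149.1)² + (y − 159.3)² = 409.90²; (x − 116.2)² + (y − 77.3)² = 326.98².
Subtracting the DUG equation from the BDM and PFO equations removes the quadratic terms:
155.2 x + 184.8 y = -46338.79
89.4 x + 20.8 y = -13366.27
Solving the 2×2 system: x ≈ -113.3, y ≈ -155.6 km.

x ≈ -113.3 km, y ≈ -155.6 km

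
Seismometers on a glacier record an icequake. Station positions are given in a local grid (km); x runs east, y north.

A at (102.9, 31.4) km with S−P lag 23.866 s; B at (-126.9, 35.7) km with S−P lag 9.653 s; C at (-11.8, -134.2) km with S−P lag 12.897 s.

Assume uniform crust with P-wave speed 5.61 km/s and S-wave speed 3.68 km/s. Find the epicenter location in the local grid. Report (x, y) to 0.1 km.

Distance from S−P lag: d = Δt · v_P v_S / (v_P − v_S) = Δt · (5.61·3.68)/(5.61−3.68) ≈ 10.6968·Δt.
So d_A = 255.29, d_B = 103.26, d_C = 137.96 km.
Circle about each station: (x − 102.9)² + (y − 31.4)² = 255.29²; (x + 126.9)² + (y − 35.7)² = 103.26²; (x + 11.8)² + (y + 134.2)² = 137.96².
Subtracting the A equation from the B and C equations removes the quadratic terms:
-459.6 x + 8.6 y = 60314.09
-229.4 x − 331.2 y = 52714.53
Solving the 2×2 system: x ≈ -132.5, y ≈ -67.4 km.
Check against A (with the unrounded x, y): √((x − 102.9)²+(y − 31.4)²) = 255.28 ≈ 255.29 km. ✓

(-132.5, -67.4)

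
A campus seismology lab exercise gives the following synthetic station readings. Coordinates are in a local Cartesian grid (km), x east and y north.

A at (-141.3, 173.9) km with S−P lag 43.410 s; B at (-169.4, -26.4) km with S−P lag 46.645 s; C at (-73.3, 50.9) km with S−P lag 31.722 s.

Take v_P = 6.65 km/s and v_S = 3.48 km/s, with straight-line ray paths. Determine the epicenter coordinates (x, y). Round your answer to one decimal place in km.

(157.6, 68.6)

Distance from S−P lag: d = Δt · v_P v_S / (v_P − v_S) = Δt · (6.65·3.48)/(6.65−3.48) ≈ 7.3003·Δt.
So d_A = 316.91, d_B = 340.52, d_C = 231.58 km.
Circle about each station: (x + 141.3)² + (y − 173.9)² = 316.91²; (x + 169.4)² + (y + 26.4)² = 340.52²; (x + 73.3)² + (y − 50.9)² = 231.58².
Subtracting the A equation from the B and C equations removes the quadratic terms:
-56.2 x − 400.6 y = -36335.50
136.0 x − 246.0 y = 4559.45
Solving the 2×2 system: x ≈ 157.6, y ≈ 68.6 km.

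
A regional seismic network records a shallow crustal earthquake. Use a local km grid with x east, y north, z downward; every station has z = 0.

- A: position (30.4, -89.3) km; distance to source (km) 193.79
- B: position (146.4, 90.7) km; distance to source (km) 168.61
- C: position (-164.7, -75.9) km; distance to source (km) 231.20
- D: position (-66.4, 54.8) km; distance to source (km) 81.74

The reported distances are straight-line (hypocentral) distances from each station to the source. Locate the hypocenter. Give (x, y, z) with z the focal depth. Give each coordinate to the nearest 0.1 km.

x ≈ -14.4 km, y ≈ 92.3 km, depth ≈ 50.7 km

Each station gives a sphere (x−x_i)² + (y−y_i)² + z² = d_i² (stations at z=0).
Subtracting the A sphere from B and C: z² cancels, leaving linear equations in x and y:
232.0 x + 360.0 y = 29886.03
-390.2 x + 26.8 y = 8089.37
Solving: x ≈ -14.392, y ≈ 92.292 km (keep extra digits for the depth step; rounded: -14.4, 92.3).
Then from the A sphere: z² = 193.79² − (x − 30.4)² − (y + 89.3)² with x = -14.392, y = 92.292, so z ≈ 50.721 ≈ 50.7 km.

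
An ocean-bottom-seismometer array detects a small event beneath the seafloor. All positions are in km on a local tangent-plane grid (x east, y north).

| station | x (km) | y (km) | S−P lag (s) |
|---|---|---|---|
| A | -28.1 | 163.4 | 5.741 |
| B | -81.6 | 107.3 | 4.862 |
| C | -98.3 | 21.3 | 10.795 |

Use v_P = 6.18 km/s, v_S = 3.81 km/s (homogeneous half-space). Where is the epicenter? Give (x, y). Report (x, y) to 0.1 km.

(-33.3, 106.6)

Distance from S−P lag: d = Δt · v_P v_S / (v_P − v_S) = Δt · (6.18·3.81)/(6.18−3.81) ≈ 9.9349·Δt.
So d_A = 57.04, d_B = 48.30, d_C = 107.25 km.
Circle about each station: (x + 28.1)² + (y − 163.4)² = 57.04²; (x + 81.6)² + (y − 107.3)² = 48.30²; (x + 98.3)² + (y − 21.3)² = 107.25².
Subtracting the A equation from the B and C equations removes the quadratic terms:
-107.0 x − 112.2 y = -8396.65
-140.4 x − 284.2 y = -25621.59
Solving the 2×2 system: x ≈ -33.3, y ≈ 106.6 km.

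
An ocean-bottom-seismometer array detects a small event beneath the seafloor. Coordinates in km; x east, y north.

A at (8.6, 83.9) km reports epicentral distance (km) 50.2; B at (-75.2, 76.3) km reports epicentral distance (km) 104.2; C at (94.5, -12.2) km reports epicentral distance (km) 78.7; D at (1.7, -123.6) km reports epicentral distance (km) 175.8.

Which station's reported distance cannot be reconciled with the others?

B

Solve using three stations at a time. Using A, C, D (subtract circle equations pairwise → linear system) gives (x, y) ≈ (43.0, 47.3).
Distances from that point to each station vs reported:
  A: calculated 50.2 vs reported 50.2 → residual 0.0 km
  B: calculated 121.7 vs reported 104.2 → residual 17.5 km
  C: calculated 78.7 vs reported 78.7 → residual 0.0 km
  D: calculated 175.8 vs reported 175.8 → residual 0.0 km
A, C, D are mutually consistent (residuals ≈ 0); B is off by 17.5 km.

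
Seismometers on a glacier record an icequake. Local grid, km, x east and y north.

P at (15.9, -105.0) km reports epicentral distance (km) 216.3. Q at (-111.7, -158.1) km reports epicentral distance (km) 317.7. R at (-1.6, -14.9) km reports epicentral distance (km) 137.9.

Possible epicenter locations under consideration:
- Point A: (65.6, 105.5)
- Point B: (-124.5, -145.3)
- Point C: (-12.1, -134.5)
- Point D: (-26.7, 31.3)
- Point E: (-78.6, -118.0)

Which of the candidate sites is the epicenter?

Point A

For each candidate, compare |candidate − station| to the reported distance:
Point A: residuals P 0.0, Q 0.0, R 0.0 → max 0.0 km
Point B: residuals P 70.2, Q 299.6, R 41.3 → max 299.6 km
Point C: residuals P 175.6, Q 215.3, R 17.8 → max 215.3 km
Point D: residuals P 73.5, Q 110.1, R 85.3 → max 110.1 km
Point E: residuals P 120.9, Q 265.7, R 9.2 → max 265.7 km
Only Point A has all residuals ≈ 0.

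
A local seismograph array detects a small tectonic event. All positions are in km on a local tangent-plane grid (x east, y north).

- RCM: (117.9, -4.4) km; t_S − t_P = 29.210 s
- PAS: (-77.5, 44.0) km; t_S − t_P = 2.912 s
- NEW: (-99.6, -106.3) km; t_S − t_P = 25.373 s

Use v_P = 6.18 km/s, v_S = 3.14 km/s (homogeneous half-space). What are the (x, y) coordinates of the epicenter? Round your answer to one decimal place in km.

Distance from S−P lag: d = Δt · v_P v_S / (v_P − v_S) = Δt · (6.18·3.14)/(6.18−3.14) ≈ 6.3833·Δt.
So d_RCM = 186.46, d_PAS = 18.59, d_NEW = 161.96 km.
Circle about each station: (x − 117.9)² + (y + 4.4)² = 186.46²; (x + 77.5)² + (y − 44.0)² = 18.59²; (x + 99.6)² + (y + 106.3)² = 161.96².
Subtracting the RCM equation from the PAS and NEW equations removes the quadratic terms:
-390.8 x + 96.8 y = 28444.22
-435.0 x − 203.8 y = 15836.37
Solving the 2×2 system: x ≈ -60.2, y ≈ 50.8 km.
Check against RCM (with the unrounded x, y): √((x − 117.9)²+(y + 4.4)²) = 186.46 ≈ 186.46 km. ✓

x ≈ -60.2 km, y ≈ 50.8 km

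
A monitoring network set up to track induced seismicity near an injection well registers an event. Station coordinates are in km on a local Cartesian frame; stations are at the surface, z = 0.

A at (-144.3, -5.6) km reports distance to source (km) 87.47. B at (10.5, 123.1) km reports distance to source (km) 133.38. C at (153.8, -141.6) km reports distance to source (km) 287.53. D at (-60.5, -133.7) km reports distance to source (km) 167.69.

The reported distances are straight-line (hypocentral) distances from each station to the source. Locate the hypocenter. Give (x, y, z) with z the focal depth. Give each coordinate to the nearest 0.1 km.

Each station gives a sphere (x−x_i)² + (y−y_i)² + z² = d_i² (stations at z=0).
Subtracting the A sphere from B and C: z² cancels, leaving linear equations in x and y:
309.6 x + 257.4 y = -15729.21
596.2 x − 272.0 y = -52171.35
Solving: x ≈ -74.503, y ≈ 28.503 km (keep extra digits for the depth step; rounded: -74.5, 28.5).
Then from the A sphere: z² = 87.47² − (x + 144.3)² − (y + 5.6)² with x = -74.503, y = 28.503, so z ≈ 40.204 ≈ 40.2 km.

x ≈ -74.5 km, y ≈ 28.5 km, depth ≈ 40.2 km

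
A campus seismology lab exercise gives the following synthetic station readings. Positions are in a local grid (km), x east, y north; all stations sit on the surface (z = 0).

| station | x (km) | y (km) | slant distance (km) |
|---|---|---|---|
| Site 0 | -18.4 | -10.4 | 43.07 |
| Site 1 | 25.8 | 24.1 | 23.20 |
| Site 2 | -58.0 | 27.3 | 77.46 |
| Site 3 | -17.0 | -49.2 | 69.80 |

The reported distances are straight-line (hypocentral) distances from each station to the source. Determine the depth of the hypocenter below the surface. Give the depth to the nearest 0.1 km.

Each station gives a sphere (x−x_i)² + (y−y_i)² + z² = d_i² (stations at z=0).
Subtracting the Site 0 sphere from Site 1 and Site 2: z² cancels, leaving linear equations in x and y:
88.4 x + 69.0 y = 2116.51
-79.2 x + 75.4 y = -482.46
Solving: x ≈ 15.900, y ≈ 10.303 km (keep extra digits for the depth step; rounded: 15.9, 10.3).
Then from the Site 0 sphere: z² = 43.07² − (x + 18.4)² − (y + 10.4)² with x = 15.900, y = 10.303, so z ≈ 15.809 ≈ 15.8 km.

15.8 km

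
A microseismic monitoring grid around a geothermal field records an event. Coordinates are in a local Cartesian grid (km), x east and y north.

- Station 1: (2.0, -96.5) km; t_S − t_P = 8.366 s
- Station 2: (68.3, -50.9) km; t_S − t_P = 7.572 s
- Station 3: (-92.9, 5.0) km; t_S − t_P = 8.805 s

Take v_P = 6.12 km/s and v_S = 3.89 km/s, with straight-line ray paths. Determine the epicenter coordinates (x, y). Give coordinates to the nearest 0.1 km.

Distance from S−P lag: d = Δt · v_P v_S / (v_P − v_S) = Δt · (6.12·3.89)/(6.12−3.89) ≈ 10.6757·Δt.
So d_Station 1 = 89.31, d_Station 2 = 80.84, d_Station 3 = 94.00 km.
Circle about each station: (x − 2.0)² + (y + 96.5)² = 89.31²; (x − 68.3)² + (y + 50.9)² = 80.84²; (x + 92.9)² + (y − 5.0)² = 94.00².
Subtracting pairs of circle equations eliminates x²+y² and gives linear equations (the radical axes):
132.6 x + 91.2 y = -619.38
-189.8 x + 203.0 y = -1520.56
Solving the 2×2 system: x ≈ 0.3, y ≈ -7.2 km.

(0.3, -7.2)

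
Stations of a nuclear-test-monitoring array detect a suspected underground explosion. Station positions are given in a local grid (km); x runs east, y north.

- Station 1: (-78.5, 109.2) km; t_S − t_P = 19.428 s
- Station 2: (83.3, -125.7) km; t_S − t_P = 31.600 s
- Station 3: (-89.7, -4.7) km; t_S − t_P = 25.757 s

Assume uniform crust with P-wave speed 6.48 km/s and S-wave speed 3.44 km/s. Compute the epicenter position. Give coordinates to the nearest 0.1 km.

x ≈ 63.9 km, y ≈ 105.2 km

Distance from S−P lag: d = Δt · v_P v_S / (v_P − v_S) = Δt · (6.48·3.44)/(6.48−3.44) ≈ 7.3326·Δt.
So d_Station 1 = 142.46, d_Station 2 = 231.71, d_Station 3 = 188.87 km.
Circle about each station: (x + 78.5)² + (y − 109.2)² = 142.46²; (x − 83.3)² + (y + 125.7)² = 231.71²; (x + 89.7)² + (y + 4.7)² = 188.87².
Subtracting pairs of circle equations eliminates x²+y² and gives linear equations (the radical axes):
323.6 x − 469.8 y = -28742.18
-22.4 x − 227.8 y = -25395.74
Solving the 2×2 system: x ≈ 63.9, y ≈ 105.2 km.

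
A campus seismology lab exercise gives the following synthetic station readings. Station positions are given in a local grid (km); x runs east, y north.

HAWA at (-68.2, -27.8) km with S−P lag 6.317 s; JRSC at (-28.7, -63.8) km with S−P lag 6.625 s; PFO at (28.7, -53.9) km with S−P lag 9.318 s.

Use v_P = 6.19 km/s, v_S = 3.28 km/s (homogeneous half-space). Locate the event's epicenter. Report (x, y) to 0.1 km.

(-25.3, -17.7)

Distance from S−P lag: d = Δt · v_P v_S / (v_P − v_S) = Δt · (6.19·3.28)/(6.19−3.28) ≈ 6.9770·Δt.
So d_HAWA = 44.07, d_JRSC = 46.22, d_PFO = 65.01 km.
Circle about each station: (x + 68.2)² + (y + 27.8)² = 44.07²; (x + 28.7)² + (y + 63.8)² = 46.22²; (x − 28.7)² + (y + 53.9)² = 65.01².
Subtracting the HAWA equation from the JRSC and PFO equations removes the quadratic terms:
79.0 x − 72.0 y = -724.07
193.8 x − 52.2 y = -3979.32
Solving the 2×2 system: x ≈ -25.3, y ≈ -17.7 km.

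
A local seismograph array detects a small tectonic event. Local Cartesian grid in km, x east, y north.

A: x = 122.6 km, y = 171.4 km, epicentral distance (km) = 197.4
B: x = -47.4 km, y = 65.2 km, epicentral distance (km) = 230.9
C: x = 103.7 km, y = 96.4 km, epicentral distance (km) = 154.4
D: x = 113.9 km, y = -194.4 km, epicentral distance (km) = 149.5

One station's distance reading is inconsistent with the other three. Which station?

Solve using three stations at a time. Using B, C, D (subtract circle equations pairwise → linear system) gives (x, y) ≈ (152.7, -50.0).
Distances from that point to each station vs reported:
  A: calculated 223.5 vs reported 197.4 → residual 26.1 km
  B: calculated 230.9 vs reported 230.9 → residual 0.0 km
  C: calculated 154.4 vs reported 154.4 → residual 0.0 km
  D: calculated 149.5 vs reported 149.5 → residual 0.0 km
B, C, D are mutually consistent (residuals ≈ 0); A is off by 26.1 km.

A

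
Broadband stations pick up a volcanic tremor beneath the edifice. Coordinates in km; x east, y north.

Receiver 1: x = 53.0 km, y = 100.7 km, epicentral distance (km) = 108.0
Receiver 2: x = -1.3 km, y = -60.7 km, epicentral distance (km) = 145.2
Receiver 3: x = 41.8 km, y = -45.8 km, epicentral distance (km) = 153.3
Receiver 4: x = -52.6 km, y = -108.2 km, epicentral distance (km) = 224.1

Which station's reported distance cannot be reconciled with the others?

Receiver 4

Solve using three stations at a time. Using Receiver 1, Receiver 2, Receiver 3 (subtract circle equations pairwise → linear system) gives (x, y) ≈ (-52.3, 75.5).
Distances from that point to each station vs reported:
  Receiver 1: calculated 108.3 vs reported 108.0 → residual 0.3 km
  Receiver 2: calculated 145.4 vs reported 145.2 → residual 0.2 km
  Receiver 3: calculated 153.5 vs reported 153.3 → residual 0.2 km
  Receiver 4: calculated 183.7 vs reported 224.1 → residual 40.4 km
Receiver 1, Receiver 2, Receiver 3 are mutually consistent (residuals ≈ 0); Receiver 4 is off by 40.4 km.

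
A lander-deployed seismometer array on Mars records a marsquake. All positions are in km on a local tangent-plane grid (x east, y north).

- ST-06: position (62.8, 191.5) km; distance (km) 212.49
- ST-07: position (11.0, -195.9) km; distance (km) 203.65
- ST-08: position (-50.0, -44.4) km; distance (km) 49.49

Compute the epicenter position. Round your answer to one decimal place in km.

Circle about each station: (x − 62.8)² + (y − 191.5)² = 212.49²; (x − 11.0)² + (y + 195.9)² = 203.65²; (x + 50.0)² + (y + 44.4)² = 49.49².
Subtracting the ST-06 equation from the ST-07 and ST-08 equations removes the quadratic terms:
-103.6 x − 774.8 y = 1560.40
-225.6 x − 471.8 y = 6558.01
Solving the 2×2 system: x ≈ -34.5, y ≈ 2.6 km.

x ≈ -34.5 km, y ≈ 2.6 km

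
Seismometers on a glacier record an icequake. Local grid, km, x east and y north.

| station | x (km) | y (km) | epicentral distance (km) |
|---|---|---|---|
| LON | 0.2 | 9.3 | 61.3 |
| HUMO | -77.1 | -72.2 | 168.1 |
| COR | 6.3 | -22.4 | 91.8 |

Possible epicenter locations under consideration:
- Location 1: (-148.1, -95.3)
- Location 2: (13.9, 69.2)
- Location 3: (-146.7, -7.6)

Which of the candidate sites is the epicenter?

Location 2

For each candidate, compare |candidate − station| to the reported distance:
Location 1: residuals LON 120.2, HUMO 93.4, COR 78.9 → max 120.2 km
Location 2: residuals LON 0.1, HUMO 0.1, COR 0.1 → max 0.1 km
Location 3: residuals LON 86.6, HUMO 73.1, COR 61.9 → max 86.6 km
Only Location 2 has all residuals ≈ 0.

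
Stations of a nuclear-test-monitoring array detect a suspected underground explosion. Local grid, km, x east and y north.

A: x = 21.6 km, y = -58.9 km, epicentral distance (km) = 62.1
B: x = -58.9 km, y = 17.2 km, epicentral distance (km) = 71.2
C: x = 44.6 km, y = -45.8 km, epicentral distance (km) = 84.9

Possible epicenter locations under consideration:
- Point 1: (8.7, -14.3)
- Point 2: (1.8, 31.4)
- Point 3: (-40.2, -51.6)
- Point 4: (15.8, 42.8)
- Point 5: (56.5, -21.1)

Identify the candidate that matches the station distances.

For each candidate, compare |candidate − station| to the reported distance:
Point 1: residuals A 15.7, B 3.4, C 37.1 → max 37.1 km
Point 2: residuals A 30.3, B 8.9, C 3.4 → max 30.3 km
Point 3: residuals A 0.1, B 0.1, C 0.1 → max 0.1 km
Point 4: residuals A 39.8, B 7.8, C 8.3 → max 39.8 km
Point 5: residuals A 10.7, B 50.4, C 57.5 → max 57.5 km
Only Point 3 has all residuals ≈ 0.

Point 3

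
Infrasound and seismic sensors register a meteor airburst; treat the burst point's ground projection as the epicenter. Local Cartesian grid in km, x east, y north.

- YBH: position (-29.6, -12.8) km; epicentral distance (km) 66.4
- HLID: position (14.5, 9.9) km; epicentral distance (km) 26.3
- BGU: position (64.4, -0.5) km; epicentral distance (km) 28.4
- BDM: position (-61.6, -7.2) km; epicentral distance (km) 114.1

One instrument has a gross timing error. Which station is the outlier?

BDM

Solve using three stations at a time. Using YBH, HLID, BGU (subtract circle equations pairwise → linear system) gives (x, y) ≈ (36.3, -4.8).
Distances from that point to each station vs reported:
  YBH: calculated 66.4 vs reported 66.4 → residual 0.0 km
  HLID: calculated 26.3 vs reported 26.3 → residual 0.0 km
  BGU: calculated 28.4 vs reported 28.4 → residual 0.0 km
  BDM: calculated 97.9 vs reported 114.1 → residual 16.2 km
YBH, HLID, BGU are mutually consistent (residuals ≈ 0); BDM is off by 16.2 km.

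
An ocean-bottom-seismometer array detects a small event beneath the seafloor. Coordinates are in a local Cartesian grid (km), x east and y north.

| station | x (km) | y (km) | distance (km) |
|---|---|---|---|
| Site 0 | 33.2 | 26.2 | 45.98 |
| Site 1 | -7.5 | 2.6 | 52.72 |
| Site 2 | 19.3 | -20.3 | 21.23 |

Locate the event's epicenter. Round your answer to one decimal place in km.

Circle about each station: (x − 33.2)² + (y − 26.2)² = 45.98²; (x + 7.5)² + (y − 2.6)² = 52.72²; (x − 19.3)² + (y + 20.3)² = 21.23².
Subtracting the Site 0 equation from the Site 1 and Site 2 equations removes the quadratic terms:
-81.4 x − 47.2 y = -2390.91
-27.8 x − 93.0 y = 659.35
Solving the 2×2 system: x ≈ 40.5, y ≈ -19.2 km.
Check against Site 0 (with the unrounded x, y): √((x − 33.2)²+(y − 26.2)²) = 45.98 ≈ 45.98 km. ✓

(40.5, -19.2)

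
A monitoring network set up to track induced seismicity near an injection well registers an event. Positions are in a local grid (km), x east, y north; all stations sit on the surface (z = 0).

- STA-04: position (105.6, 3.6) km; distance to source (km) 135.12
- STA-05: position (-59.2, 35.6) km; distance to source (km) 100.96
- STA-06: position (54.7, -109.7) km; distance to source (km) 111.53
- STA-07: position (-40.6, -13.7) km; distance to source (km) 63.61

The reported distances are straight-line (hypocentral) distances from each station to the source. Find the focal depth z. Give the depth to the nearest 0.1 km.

Each station gives a sphere (x−x_i)² + (y−y_i)² + z² = d_i² (stations at z=0).
Subtracting the STA-04 sphere from STA-05 and STA-06: z² cancels, leaving linear equations in x and y:
-329.6 x + 64.0 y = 1672.17
-101.8 x − 226.6 y = 9680.33
Solving: x ≈ -12.296, y ≈ -37.196 km (keep extra digits for the depth step; rounded: -12.3, -37.2).
Then from the STA-04 sphere: z² = 135.12² − (x − 105.6)² − (y − 3.6)² with x = -12.296, y = -37.196, so z ≈ 51.900 ≈ 51.9 km.

z ≈ 51.9 km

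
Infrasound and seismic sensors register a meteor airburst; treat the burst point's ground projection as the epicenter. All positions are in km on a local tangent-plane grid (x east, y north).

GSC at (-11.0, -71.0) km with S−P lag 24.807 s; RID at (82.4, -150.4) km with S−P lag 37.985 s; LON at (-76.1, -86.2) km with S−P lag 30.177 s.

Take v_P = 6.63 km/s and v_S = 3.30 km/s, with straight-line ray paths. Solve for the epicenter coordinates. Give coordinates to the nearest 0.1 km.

Distance from S−P lag: d = Δt · v_P v_S / (v_P − v_S) = Δt · (6.63·3.30)/(6.63−3.30) ≈ 6.5703·Δt.
So d_GSC = 162.99, d_RID = 249.57, d_LON = 198.27 km.
Circle about each station: (x + 11.0)² + (y + 71.0)² = 162.99²; (x − 82.4)² + (y + 150.4)² = 249.57²; (x + 76.1)² + (y + 86.2)² = 198.27².
Subtracting pairs of circle equations eliminates x²+y² and gives linear equations (the radical axes):
186.8 x − 158.8 y = -11471.52
-130.2 x − 30.4 y = -4685.60
Solving the 2×2 system: x ≈ 15.0, y ≈ 89.9 km.
Check against GSC (with the unrounded x, y): √((x + 11.0)²+(y + 71.0)²) = 162.97 ≈ 162.99 km. ✓

15.0 km east, 89.9 km north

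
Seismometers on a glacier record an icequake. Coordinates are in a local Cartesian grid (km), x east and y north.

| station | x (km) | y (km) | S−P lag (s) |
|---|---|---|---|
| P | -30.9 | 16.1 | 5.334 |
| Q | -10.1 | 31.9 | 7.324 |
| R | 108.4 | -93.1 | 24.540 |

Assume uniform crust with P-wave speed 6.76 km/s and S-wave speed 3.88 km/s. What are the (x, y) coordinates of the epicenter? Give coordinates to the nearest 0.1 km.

Distance from S−P lag: d = Δt · v_P v_S / (v_P − v_S) = Δt · (6.76·3.88)/(6.76−3.88) ≈ 9.1072·Δt.
So d_P = 48.58, d_Q = 66.70, d_R = 223.49 km.
Circle about each station: (x + 30.9)² + (y − 16.1)² = 48.58²; (x + 10.1)² + (y − 31.9)² = 66.70²; (x − 108.4)² + (y + 93.1)² = 223.49².
Subtracting the P equation from the Q and R equations removes the quadratic terms:
41.6 x + 31.6 y = -2183.27
278.6 x − 218.4 y = -28383.61
Solving the 2×2 system: x ≈ -76.8, y ≈ 32.0 km.
Check against P (with the unrounded x, y): √((x + 30.9)²+(y − 16.1)²) = 48.57 ≈ 48.58 km. ✓

x ≈ -76.8 km, y ≈ 32.0 km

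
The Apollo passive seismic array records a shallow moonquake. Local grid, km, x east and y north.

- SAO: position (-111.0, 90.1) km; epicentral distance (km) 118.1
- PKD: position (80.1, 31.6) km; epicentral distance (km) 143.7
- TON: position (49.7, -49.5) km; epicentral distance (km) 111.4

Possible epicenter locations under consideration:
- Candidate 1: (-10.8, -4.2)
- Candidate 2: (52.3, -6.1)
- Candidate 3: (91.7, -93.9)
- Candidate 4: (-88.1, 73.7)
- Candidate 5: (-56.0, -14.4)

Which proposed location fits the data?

Candidate 5

For each candidate, compare |candidate − station| to the reported distance:
Candidate 1: residuals SAO 19.5, PKD 46.0, TON 35.8 → max 46.0 km
Candidate 2: residuals SAO 71.4, PKD 96.9, TON 67.9 → max 96.9 km
Candidate 3: residuals SAO 155.7, PKD 17.7, TON 50.3 → max 155.7 km
Candidate 4: residuals SAO 89.9, PKD 29.7, TON 73.4 → max 89.9 km
Candidate 5: residuals SAO 0.0, PKD 0.0, TON 0.0 → max 0.0 km
Only Candidate 5 has all residuals ≈ 0.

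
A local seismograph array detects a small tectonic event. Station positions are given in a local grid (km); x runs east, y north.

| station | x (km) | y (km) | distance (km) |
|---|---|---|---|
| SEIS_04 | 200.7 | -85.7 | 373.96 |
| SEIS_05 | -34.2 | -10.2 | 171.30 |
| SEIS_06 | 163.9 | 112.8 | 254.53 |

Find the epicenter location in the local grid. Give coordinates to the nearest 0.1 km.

x ≈ -87.5 km, y ≈ 152.6 km

Circle about each station: (x − 200.7)² + (y + 85.7)² = 373.96²; (x + 34.2)² + (y + 10.2)² = 171.30²; (x − 163.9)² + (y − 112.8)² = 254.53².
Subtracting the SEIS_04 equation from the SEIS_05 and SEIS_06 equations removes the quadratic terms:
-469.8 x + 151.0 y = 64151.09
-73.6 x + 397.0 y = 67022.63
Solving the 2×2 system: x ≈ -87.5, y ≈ 152.6 km.
Check against SEIS_04 (with the unrounded x, y): √((x − 200.7)²+(y + 85.7)²) = 373.96 ≈ 373.96 km. ✓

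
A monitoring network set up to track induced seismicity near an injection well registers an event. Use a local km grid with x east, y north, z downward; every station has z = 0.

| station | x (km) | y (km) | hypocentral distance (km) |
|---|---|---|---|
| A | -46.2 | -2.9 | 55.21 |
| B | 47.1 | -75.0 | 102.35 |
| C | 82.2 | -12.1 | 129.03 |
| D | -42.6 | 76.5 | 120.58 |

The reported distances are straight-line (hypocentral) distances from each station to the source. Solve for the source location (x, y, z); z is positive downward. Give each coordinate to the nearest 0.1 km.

x ≈ -37.0 km, y ≈ -35.9 km, depth ≈ 43.3 km

Each station gives a sphere (x−x_i)² + (y−y_i)² + z² = d_i² (stations at z=0).
Subtracting the A sphere from B and C: z² cancels, leaving linear equations in x and y:
186.6 x − 144.2 y = -1726.82
256.8 x − 18.4 y = -8840.20
Solving: x ≈ -36.997, y ≈ -35.900 km (keep extra digits for the depth step; rounded: -37.0, -35.9).
Then from the A sphere: z² = 55.21² − (x + 46.2)² − (y + 2.9)² with x = -36.997, y = -35.900, so z ≈ 43.295 ≈ 43.3 km.
Check against D (with the unrounded solution): distance 120.58 ≈ 120.58 km. ✓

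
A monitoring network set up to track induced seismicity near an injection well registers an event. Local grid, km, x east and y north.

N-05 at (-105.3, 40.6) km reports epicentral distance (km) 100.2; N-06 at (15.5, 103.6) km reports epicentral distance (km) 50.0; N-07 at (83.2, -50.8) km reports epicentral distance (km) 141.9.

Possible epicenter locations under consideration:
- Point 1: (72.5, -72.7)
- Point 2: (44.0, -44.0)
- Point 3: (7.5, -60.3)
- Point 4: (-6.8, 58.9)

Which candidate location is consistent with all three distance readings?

For each candidate, compare |candidate − station| to the reported distance:
Point 1: residuals N-05 110.6, N-06 135.3, N-07 117.5 → max 135.3 km
Point 2: residuals N-05 71.4, N-06 100.3, N-07 102.1 → max 102.1 km
Point 3: residuals N-05 51.1, N-06 114.1, N-07 65.6 → max 114.1 km
Point 4: residuals N-05 0.0, N-06 0.0, N-07 0.0 → max 0.0 km
Only Point 4 has all residuals ≈ 0.

Point 4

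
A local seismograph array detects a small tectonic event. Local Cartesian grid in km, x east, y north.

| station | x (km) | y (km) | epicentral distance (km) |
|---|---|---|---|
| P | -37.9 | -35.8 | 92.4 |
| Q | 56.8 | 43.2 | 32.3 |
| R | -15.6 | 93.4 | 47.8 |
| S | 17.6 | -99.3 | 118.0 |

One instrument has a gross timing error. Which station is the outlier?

Solve using three stations at a time. Using P, Q, S (subtract circle equations pairwise → linear system) gives (x, y) ≈ (38.0, 16.9).
Distances from that point to each station vs reported:
  P: calculated 92.4 vs reported 92.4 → residual 0.0 km
  Q: calculated 32.3 vs reported 32.3 → residual 0.0 km
  R: calculated 93.4 vs reported 47.8 → residual 45.6 km
  S: calculated 118.0 vs reported 118.0 → residual 0.0 km
P, Q, S are mutually consistent (residuals ≈ 0); R is off by 45.6 km.

R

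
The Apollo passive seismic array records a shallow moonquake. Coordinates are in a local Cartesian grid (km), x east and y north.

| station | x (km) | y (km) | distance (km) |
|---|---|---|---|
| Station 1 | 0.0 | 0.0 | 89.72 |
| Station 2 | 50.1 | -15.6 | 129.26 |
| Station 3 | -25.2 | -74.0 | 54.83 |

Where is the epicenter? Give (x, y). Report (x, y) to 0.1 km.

x ≈ -74.5 km, y ≈ -50.0 km

Circle about each station: x² + y² = 89.72²; (x − 50.1)² + (y + 15.6)² = 129.26²; (x + 25.2)² + (y + 74.0)² = 54.83².
Subtracting pairs of circle equations eliminates x²+y² and gives linear equations (the radical axes):
100.2 x − 31.2 y = -5905.10
-50.4 x − 148.0 y = 11154.39
Solving the 2×2 system: x ≈ -74.5, y ≈ -50.0 km.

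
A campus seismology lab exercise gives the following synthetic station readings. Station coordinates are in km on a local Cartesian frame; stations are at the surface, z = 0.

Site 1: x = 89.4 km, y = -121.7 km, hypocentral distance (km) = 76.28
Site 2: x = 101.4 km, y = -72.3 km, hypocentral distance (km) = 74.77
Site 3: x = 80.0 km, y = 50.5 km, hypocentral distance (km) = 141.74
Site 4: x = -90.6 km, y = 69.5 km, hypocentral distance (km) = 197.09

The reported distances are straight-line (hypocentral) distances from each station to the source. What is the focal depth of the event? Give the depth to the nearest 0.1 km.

31.7 km

Each station gives a sphere (x−x_i)² + (y−y_i)² + z² = d_i² (stations at z=0).
Subtracting the Site 1 sphere from Site 2 and Site 3: z² cancels, leaving linear equations in x and y:
24.0 x + 98.8 y = -7065.91
-18.8 x + 344.4 y = -28124.59
Solving: x ≈ 34.101, y ≈ -79.801 km (keep extra digits for the depth step; rounded: 34.1, -79.8).
Then from the Site 1 sphere: z² = 76.28² − (x − 89.4)² − (y + 121.7)² with x = 34.101, y = -79.801, so z ≈ 31.704 ≈ 31.7 km.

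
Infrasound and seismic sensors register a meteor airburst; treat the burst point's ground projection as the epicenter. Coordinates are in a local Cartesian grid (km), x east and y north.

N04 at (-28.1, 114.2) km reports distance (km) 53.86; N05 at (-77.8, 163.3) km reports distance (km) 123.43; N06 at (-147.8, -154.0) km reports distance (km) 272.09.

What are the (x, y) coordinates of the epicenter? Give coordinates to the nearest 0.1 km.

Circle about each station: (x + 28.1)² + (y − 114.2)² = 53.86²; (x + 77.8)² + (y − 163.3)² = 123.43²; (x + 147.8)² + (y + 154.0)² = 272.09².
Subtracting the N04 equation from the N05 and N06 equations removes the quadratic terms:
-99.4 x + 98.2 y = 6554.41
-239.4 x − 536.4 y = -39402.48
Solving the 2×2 system: x ≈ 4.6, y ≈ 71.4 km.

(4.6, 71.4)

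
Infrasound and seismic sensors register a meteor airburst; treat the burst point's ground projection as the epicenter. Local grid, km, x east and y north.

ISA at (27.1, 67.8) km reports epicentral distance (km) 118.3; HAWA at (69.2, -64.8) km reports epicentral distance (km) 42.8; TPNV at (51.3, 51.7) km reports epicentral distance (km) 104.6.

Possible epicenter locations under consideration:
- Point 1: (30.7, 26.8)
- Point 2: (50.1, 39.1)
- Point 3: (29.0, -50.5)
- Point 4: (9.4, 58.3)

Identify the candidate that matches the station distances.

Point 3

For each candidate, compare |candidate − station| to the reported distance:
Point 1: residuals ISA 77.1, HAWA 56.6, TPNV 72.3 → max 77.1 km
Point 2: residuals ISA 81.5, HAWA 62.8, TPNV 91.9 → max 91.9 km
Point 3: residuals ISA 0.0, HAWA 0.1, TPNV 0.0 → max 0.1 km
Point 4: residuals ISA 98.2, HAWA 94.1, TPNV 62.2 → max 98.2 km
Only Point 3 has all residuals ≈ 0.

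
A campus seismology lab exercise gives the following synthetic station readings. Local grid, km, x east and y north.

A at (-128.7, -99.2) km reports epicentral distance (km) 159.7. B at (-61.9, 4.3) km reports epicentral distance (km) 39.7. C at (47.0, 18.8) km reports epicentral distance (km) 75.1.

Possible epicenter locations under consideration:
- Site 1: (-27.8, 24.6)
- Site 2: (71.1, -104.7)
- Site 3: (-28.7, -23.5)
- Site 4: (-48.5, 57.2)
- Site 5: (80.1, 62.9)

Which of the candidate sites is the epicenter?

Site 1

For each candidate, compare |candidate − station| to the reported distance:
Site 1: residuals A 0.0, B 0.0, C 0.1 → max 0.1 km
Site 2: residuals A 40.2, B 132.3, C 50.7 → max 132.3 km
Site 3: residuals A 34.3, B 3.6, C 11.6 → max 34.3 km
Site 4: residuals A 16.1, B 14.9, C 27.8 → max 27.8 km
Site 5: residuals A 104.6, B 113.9, C 20.0 → max 113.9 km
Only Site 1 has all residuals ≈ 0.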